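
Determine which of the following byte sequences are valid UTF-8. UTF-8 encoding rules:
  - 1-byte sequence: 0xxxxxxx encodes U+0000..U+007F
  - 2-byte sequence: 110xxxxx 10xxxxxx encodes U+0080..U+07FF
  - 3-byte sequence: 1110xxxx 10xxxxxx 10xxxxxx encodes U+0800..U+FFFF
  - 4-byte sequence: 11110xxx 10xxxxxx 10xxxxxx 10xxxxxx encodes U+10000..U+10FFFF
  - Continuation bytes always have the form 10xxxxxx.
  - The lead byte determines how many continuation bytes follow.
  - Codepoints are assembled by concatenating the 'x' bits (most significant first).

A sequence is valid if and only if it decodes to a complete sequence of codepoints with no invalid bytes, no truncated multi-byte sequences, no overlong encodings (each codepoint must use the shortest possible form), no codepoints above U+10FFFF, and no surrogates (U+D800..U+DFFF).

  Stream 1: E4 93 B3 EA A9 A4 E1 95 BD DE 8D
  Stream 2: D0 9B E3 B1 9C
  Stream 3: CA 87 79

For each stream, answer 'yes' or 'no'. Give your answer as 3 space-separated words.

Answer: yes yes yes

Derivation:
Stream 1: decodes cleanly. VALID
Stream 2: decodes cleanly. VALID
Stream 3: decodes cleanly. VALID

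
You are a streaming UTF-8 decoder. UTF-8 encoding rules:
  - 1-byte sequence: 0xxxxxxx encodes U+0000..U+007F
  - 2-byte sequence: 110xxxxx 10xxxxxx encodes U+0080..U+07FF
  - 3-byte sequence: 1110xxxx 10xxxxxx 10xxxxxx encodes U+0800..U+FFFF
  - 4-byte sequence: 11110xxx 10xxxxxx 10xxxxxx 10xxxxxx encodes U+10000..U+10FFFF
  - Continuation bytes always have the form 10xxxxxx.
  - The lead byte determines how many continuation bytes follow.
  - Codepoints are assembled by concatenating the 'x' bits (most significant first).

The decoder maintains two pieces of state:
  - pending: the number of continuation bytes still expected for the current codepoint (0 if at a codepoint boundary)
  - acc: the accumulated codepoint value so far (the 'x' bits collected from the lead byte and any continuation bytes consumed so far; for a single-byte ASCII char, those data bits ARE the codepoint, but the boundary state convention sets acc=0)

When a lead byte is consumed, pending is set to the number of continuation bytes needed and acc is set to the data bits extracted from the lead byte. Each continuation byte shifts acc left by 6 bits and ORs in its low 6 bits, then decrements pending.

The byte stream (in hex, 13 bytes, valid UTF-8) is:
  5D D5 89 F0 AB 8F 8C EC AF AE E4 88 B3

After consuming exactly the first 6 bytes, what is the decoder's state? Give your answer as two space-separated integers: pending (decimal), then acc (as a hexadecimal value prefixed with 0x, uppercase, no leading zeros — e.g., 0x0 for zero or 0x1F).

Answer: 1 0xACF

Derivation:
Byte[0]=5D: 1-byte. pending=0, acc=0x0
Byte[1]=D5: 2-byte lead. pending=1, acc=0x15
Byte[2]=89: continuation. acc=(acc<<6)|0x09=0x549, pending=0
Byte[3]=F0: 4-byte lead. pending=3, acc=0x0
Byte[4]=AB: continuation. acc=(acc<<6)|0x2B=0x2B, pending=2
Byte[5]=8F: continuation. acc=(acc<<6)|0x0F=0xACF, pending=1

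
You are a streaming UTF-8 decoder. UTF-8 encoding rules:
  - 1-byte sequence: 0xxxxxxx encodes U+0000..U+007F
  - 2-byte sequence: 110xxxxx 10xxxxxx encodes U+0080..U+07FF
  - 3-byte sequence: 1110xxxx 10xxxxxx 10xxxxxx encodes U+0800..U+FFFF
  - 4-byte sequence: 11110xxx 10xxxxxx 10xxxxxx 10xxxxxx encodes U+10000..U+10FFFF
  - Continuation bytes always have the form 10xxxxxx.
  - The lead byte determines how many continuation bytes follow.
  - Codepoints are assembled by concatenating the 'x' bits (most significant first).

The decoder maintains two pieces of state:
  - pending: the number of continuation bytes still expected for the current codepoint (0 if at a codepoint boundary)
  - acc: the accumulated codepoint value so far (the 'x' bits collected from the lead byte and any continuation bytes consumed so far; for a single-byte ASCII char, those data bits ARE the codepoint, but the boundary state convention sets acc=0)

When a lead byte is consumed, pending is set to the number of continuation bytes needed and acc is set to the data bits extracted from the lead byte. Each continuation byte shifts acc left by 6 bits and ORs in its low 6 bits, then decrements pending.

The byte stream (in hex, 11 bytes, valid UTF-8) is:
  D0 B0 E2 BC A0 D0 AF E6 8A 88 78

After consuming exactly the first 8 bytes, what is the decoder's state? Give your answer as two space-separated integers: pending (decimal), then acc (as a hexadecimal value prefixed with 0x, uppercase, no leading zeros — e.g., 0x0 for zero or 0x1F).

Answer: 2 0x6

Derivation:
Byte[0]=D0: 2-byte lead. pending=1, acc=0x10
Byte[1]=B0: continuation. acc=(acc<<6)|0x30=0x430, pending=0
Byte[2]=E2: 3-byte lead. pending=2, acc=0x2
Byte[3]=BC: continuation. acc=(acc<<6)|0x3C=0xBC, pending=1
Byte[4]=A0: continuation. acc=(acc<<6)|0x20=0x2F20, pending=0
Byte[5]=D0: 2-byte lead. pending=1, acc=0x10
Byte[6]=AF: continuation. acc=(acc<<6)|0x2F=0x42F, pending=0
Byte[7]=E6: 3-byte lead. pending=2, acc=0x6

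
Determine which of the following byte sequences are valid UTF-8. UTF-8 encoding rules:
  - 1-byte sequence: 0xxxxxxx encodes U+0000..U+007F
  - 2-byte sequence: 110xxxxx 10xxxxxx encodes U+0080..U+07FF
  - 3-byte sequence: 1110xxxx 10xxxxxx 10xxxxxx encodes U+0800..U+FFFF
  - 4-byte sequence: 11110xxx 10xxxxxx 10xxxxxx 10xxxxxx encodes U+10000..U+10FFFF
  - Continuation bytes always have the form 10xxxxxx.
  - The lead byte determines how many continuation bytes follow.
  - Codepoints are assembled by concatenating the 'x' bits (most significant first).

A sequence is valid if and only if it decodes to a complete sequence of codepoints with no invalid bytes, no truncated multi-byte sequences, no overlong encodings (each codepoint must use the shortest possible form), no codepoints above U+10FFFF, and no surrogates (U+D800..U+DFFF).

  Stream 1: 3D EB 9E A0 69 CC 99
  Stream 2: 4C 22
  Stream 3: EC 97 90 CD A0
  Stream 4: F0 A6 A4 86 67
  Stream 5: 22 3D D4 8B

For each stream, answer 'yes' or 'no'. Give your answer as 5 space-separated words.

Answer: yes yes yes yes yes

Derivation:
Stream 1: decodes cleanly. VALID
Stream 2: decodes cleanly. VALID
Stream 3: decodes cleanly. VALID
Stream 4: decodes cleanly. VALID
Stream 5: decodes cleanly. VALID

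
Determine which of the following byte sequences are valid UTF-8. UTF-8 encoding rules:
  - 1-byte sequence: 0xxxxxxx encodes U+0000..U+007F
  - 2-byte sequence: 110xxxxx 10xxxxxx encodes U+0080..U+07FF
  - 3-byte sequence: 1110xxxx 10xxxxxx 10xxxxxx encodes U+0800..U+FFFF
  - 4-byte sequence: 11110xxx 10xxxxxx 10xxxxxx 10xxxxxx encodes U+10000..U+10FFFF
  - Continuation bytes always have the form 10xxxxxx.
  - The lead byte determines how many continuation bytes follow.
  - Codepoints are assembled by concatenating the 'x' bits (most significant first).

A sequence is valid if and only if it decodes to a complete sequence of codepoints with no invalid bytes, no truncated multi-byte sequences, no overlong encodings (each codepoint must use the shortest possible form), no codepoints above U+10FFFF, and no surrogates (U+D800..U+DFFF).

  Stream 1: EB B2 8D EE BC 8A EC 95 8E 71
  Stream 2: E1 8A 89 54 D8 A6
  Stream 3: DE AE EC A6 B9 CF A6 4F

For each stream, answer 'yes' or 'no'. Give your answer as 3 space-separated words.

Answer: yes yes yes

Derivation:
Stream 1: decodes cleanly. VALID
Stream 2: decodes cleanly. VALID
Stream 3: decodes cleanly. VALID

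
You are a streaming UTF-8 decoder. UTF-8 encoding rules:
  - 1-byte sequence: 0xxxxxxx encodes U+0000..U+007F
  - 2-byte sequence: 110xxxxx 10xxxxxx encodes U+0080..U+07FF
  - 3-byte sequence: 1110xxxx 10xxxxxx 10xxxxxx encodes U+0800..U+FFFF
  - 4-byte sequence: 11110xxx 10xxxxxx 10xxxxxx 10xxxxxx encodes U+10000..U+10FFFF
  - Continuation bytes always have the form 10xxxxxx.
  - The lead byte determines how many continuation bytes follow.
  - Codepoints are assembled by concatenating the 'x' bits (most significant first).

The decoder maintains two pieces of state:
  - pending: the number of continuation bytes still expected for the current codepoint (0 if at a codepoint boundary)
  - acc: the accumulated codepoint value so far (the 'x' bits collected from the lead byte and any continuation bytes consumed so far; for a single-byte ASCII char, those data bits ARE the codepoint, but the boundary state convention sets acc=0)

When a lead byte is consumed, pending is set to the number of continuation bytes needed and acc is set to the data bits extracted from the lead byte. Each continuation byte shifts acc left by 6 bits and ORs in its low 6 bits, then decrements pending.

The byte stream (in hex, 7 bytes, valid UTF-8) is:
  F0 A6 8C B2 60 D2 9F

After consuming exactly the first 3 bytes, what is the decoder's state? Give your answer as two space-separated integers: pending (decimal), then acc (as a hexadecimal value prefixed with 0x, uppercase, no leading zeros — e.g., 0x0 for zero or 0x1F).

Answer: 1 0x98C

Derivation:
Byte[0]=F0: 4-byte lead. pending=3, acc=0x0
Byte[1]=A6: continuation. acc=(acc<<6)|0x26=0x26, pending=2
Byte[2]=8C: continuation. acc=(acc<<6)|0x0C=0x98C, pending=1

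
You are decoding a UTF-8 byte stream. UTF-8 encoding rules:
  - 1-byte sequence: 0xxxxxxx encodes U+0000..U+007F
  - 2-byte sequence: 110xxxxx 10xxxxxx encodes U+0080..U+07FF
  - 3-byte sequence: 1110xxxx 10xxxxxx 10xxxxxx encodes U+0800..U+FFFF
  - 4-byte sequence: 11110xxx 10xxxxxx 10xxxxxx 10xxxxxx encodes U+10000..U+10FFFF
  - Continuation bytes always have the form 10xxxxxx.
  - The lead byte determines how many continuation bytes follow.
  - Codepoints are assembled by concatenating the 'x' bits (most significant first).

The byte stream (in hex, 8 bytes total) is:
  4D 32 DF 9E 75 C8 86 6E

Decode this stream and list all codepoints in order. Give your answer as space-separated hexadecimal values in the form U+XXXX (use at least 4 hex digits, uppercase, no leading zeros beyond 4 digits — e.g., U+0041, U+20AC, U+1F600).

Answer: U+004D U+0032 U+07DE U+0075 U+0206 U+006E

Derivation:
Byte[0]=4D: 1-byte ASCII. cp=U+004D
Byte[1]=32: 1-byte ASCII. cp=U+0032
Byte[2]=DF: 2-byte lead, need 1 cont bytes. acc=0x1F
Byte[3]=9E: continuation. acc=(acc<<6)|0x1E=0x7DE
Completed: cp=U+07DE (starts at byte 2)
Byte[4]=75: 1-byte ASCII. cp=U+0075
Byte[5]=C8: 2-byte lead, need 1 cont bytes. acc=0x8
Byte[6]=86: continuation. acc=(acc<<6)|0x06=0x206
Completed: cp=U+0206 (starts at byte 5)
Byte[7]=6E: 1-byte ASCII. cp=U+006E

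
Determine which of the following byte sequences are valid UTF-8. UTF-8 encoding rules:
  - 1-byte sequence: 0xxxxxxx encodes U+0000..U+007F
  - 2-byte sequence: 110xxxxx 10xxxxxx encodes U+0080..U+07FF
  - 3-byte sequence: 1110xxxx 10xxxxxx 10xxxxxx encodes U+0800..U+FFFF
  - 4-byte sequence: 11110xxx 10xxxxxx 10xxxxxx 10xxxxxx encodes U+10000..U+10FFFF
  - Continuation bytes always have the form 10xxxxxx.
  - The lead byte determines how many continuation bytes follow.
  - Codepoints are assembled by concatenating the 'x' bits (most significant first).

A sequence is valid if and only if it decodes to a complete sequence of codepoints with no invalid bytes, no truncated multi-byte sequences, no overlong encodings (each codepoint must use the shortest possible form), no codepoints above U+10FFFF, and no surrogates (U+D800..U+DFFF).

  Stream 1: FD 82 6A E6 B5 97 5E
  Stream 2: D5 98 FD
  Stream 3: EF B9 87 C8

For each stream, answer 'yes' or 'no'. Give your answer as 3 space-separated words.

Answer: no no no

Derivation:
Stream 1: error at byte offset 0. INVALID
Stream 2: error at byte offset 2. INVALID
Stream 3: error at byte offset 4. INVALID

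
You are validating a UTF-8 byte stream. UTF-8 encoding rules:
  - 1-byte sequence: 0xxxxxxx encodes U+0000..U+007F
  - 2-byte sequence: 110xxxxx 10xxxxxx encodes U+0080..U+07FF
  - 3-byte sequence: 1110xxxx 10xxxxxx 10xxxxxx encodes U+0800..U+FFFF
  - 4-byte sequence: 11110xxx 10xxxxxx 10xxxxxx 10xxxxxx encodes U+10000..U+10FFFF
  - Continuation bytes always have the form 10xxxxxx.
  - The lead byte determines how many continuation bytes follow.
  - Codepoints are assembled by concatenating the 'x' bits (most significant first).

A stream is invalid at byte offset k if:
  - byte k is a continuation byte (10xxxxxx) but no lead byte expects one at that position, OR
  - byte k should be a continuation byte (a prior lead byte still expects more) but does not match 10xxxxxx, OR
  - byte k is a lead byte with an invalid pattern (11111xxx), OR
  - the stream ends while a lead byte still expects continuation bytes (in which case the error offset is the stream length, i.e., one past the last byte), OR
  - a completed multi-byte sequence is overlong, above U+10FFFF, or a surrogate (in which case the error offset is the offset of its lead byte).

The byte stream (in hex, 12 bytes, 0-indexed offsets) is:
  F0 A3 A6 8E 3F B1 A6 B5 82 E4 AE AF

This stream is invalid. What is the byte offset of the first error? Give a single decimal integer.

Answer: 5

Derivation:
Byte[0]=F0: 4-byte lead, need 3 cont bytes. acc=0x0
Byte[1]=A3: continuation. acc=(acc<<6)|0x23=0x23
Byte[2]=A6: continuation. acc=(acc<<6)|0x26=0x8E6
Byte[3]=8E: continuation. acc=(acc<<6)|0x0E=0x2398E
Completed: cp=U+2398E (starts at byte 0)
Byte[4]=3F: 1-byte ASCII. cp=U+003F
Byte[5]=B1: INVALID lead byte (not 0xxx/110x/1110/11110)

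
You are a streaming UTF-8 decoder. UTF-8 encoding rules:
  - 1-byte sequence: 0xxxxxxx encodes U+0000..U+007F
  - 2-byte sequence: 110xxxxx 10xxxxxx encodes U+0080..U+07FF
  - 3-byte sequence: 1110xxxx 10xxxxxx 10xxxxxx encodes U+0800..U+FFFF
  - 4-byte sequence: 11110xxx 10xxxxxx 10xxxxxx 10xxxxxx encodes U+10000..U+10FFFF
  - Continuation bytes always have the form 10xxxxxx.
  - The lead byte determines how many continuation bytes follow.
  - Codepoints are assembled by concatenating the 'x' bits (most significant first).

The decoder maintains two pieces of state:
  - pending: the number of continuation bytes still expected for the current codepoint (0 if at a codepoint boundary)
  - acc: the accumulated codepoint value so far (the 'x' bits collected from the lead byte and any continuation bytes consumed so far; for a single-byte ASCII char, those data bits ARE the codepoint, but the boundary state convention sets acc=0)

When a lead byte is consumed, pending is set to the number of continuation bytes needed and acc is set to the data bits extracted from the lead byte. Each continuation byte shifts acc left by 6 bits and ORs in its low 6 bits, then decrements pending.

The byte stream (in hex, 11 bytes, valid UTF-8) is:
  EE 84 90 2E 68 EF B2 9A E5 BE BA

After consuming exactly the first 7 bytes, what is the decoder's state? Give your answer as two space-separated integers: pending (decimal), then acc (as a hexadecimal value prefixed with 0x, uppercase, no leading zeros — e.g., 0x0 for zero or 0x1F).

Answer: 1 0x3F2

Derivation:
Byte[0]=EE: 3-byte lead. pending=2, acc=0xE
Byte[1]=84: continuation. acc=(acc<<6)|0x04=0x384, pending=1
Byte[2]=90: continuation. acc=(acc<<6)|0x10=0xE110, pending=0
Byte[3]=2E: 1-byte. pending=0, acc=0x0
Byte[4]=68: 1-byte. pending=0, acc=0x0
Byte[5]=EF: 3-byte lead. pending=2, acc=0xF
Byte[6]=B2: continuation. acc=(acc<<6)|0x32=0x3F2, pending=1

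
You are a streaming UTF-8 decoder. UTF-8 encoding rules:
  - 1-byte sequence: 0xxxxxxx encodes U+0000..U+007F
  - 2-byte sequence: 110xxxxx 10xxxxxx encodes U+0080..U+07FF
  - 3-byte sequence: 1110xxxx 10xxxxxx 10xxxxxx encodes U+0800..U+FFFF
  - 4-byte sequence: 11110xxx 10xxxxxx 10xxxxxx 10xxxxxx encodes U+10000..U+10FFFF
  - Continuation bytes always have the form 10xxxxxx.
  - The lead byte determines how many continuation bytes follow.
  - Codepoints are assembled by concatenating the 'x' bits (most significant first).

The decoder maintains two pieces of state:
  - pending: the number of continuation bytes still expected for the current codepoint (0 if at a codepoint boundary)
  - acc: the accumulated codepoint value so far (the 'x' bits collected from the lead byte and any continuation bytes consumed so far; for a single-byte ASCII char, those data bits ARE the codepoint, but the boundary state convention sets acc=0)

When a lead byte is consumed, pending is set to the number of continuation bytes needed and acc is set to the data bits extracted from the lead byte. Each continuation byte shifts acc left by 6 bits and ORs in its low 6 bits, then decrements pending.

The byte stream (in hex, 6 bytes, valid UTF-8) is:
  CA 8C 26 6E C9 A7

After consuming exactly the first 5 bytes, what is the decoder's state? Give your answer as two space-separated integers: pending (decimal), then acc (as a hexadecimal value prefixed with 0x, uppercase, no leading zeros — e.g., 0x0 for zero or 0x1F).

Answer: 1 0x9

Derivation:
Byte[0]=CA: 2-byte lead. pending=1, acc=0xA
Byte[1]=8C: continuation. acc=(acc<<6)|0x0C=0x28C, pending=0
Byte[2]=26: 1-byte. pending=0, acc=0x0
Byte[3]=6E: 1-byte. pending=0, acc=0x0
Byte[4]=C9: 2-byte lead. pending=1, acc=0x9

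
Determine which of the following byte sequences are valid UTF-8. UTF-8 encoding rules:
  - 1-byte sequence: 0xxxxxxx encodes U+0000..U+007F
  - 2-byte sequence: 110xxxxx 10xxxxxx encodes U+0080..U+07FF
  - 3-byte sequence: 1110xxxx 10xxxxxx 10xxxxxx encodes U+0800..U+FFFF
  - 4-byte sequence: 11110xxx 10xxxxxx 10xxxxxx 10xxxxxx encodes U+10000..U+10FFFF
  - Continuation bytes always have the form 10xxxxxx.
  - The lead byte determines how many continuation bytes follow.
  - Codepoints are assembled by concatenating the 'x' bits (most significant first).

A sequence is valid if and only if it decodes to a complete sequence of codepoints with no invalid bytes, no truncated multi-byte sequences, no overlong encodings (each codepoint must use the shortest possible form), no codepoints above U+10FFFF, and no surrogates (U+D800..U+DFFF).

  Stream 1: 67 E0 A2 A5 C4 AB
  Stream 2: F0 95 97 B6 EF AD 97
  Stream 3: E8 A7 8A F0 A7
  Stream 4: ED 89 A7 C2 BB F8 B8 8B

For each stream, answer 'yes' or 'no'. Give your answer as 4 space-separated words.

Stream 1: decodes cleanly. VALID
Stream 2: decodes cleanly. VALID
Stream 3: error at byte offset 5. INVALID
Stream 4: error at byte offset 5. INVALID

Answer: yes yes no no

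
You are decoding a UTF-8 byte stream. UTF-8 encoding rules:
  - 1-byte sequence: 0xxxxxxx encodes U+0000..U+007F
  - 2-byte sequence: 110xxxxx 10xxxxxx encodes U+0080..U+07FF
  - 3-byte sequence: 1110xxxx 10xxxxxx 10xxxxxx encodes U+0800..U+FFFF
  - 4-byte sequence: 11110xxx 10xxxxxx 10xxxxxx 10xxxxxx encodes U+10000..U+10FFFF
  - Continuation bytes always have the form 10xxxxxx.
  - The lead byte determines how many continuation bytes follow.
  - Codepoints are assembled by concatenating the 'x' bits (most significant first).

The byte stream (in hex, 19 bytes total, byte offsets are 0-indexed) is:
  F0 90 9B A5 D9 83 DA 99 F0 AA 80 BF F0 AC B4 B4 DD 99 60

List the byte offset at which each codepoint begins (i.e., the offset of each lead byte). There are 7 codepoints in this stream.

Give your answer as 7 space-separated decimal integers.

Answer: 0 4 6 8 12 16 18

Derivation:
Byte[0]=F0: 4-byte lead, need 3 cont bytes. acc=0x0
Byte[1]=90: continuation. acc=(acc<<6)|0x10=0x10
Byte[2]=9B: continuation. acc=(acc<<6)|0x1B=0x41B
Byte[3]=A5: continuation. acc=(acc<<6)|0x25=0x106E5
Completed: cp=U+106E5 (starts at byte 0)
Byte[4]=D9: 2-byte lead, need 1 cont bytes. acc=0x19
Byte[5]=83: continuation. acc=(acc<<6)|0x03=0x643
Completed: cp=U+0643 (starts at byte 4)
Byte[6]=DA: 2-byte lead, need 1 cont bytes. acc=0x1A
Byte[7]=99: continuation. acc=(acc<<6)|0x19=0x699
Completed: cp=U+0699 (starts at byte 6)
Byte[8]=F0: 4-byte lead, need 3 cont bytes. acc=0x0
Byte[9]=AA: continuation. acc=(acc<<6)|0x2A=0x2A
Byte[10]=80: continuation. acc=(acc<<6)|0x00=0xA80
Byte[11]=BF: continuation. acc=(acc<<6)|0x3F=0x2A03F
Completed: cp=U+2A03F (starts at byte 8)
Byte[12]=F0: 4-byte lead, need 3 cont bytes. acc=0x0
Byte[13]=AC: continuation. acc=(acc<<6)|0x2C=0x2C
Byte[14]=B4: continuation. acc=(acc<<6)|0x34=0xB34
Byte[15]=B4: continuation. acc=(acc<<6)|0x34=0x2CD34
Completed: cp=U+2CD34 (starts at byte 12)
Byte[16]=DD: 2-byte lead, need 1 cont bytes. acc=0x1D
Byte[17]=99: continuation. acc=(acc<<6)|0x19=0x759
Completed: cp=U+0759 (starts at byte 16)
Byte[18]=60: 1-byte ASCII. cp=U+0060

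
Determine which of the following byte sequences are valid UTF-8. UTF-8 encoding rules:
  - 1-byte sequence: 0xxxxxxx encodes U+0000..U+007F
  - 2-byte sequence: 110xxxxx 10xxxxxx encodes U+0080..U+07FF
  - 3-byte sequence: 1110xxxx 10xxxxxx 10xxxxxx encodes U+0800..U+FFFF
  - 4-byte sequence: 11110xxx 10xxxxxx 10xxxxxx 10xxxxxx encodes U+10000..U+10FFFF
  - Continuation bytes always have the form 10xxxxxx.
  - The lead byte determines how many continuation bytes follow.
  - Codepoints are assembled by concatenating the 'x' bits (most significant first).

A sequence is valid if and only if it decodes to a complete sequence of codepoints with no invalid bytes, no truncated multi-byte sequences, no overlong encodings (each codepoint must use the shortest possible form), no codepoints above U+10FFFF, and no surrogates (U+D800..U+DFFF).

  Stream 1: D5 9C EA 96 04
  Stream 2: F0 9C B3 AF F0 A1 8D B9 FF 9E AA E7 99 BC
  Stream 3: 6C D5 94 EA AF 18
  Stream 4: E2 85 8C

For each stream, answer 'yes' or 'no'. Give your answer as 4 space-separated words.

Stream 1: error at byte offset 4. INVALID
Stream 2: error at byte offset 8. INVALID
Stream 3: error at byte offset 5. INVALID
Stream 4: decodes cleanly. VALID

Answer: no no no yes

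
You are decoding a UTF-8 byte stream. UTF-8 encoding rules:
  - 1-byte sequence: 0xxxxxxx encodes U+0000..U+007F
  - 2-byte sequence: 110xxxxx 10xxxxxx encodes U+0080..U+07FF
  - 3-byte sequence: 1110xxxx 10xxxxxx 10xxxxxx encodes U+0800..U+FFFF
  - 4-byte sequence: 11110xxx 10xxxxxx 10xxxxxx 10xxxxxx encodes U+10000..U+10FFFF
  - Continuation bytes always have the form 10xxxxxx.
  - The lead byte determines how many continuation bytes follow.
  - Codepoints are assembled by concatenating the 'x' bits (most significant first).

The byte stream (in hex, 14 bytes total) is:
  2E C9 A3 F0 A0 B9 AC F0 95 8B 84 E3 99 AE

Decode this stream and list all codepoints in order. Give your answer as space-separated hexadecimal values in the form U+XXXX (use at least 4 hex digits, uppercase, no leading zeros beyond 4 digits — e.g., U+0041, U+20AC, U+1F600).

Answer: U+002E U+0263 U+20E6C U+152C4 U+366E

Derivation:
Byte[0]=2E: 1-byte ASCII. cp=U+002E
Byte[1]=C9: 2-byte lead, need 1 cont bytes. acc=0x9
Byte[2]=A3: continuation. acc=(acc<<6)|0x23=0x263
Completed: cp=U+0263 (starts at byte 1)
Byte[3]=F0: 4-byte lead, need 3 cont bytes. acc=0x0
Byte[4]=A0: continuation. acc=(acc<<6)|0x20=0x20
Byte[5]=B9: continuation. acc=(acc<<6)|0x39=0x839
Byte[6]=AC: continuation. acc=(acc<<6)|0x2C=0x20E6C
Completed: cp=U+20E6C (starts at byte 3)
Byte[7]=F0: 4-byte lead, need 3 cont bytes. acc=0x0
Byte[8]=95: continuation. acc=(acc<<6)|0x15=0x15
Byte[9]=8B: continuation. acc=(acc<<6)|0x0B=0x54B
Byte[10]=84: continuation. acc=(acc<<6)|0x04=0x152C4
Completed: cp=U+152C4 (starts at byte 7)
Byte[11]=E3: 3-byte lead, need 2 cont bytes. acc=0x3
Byte[12]=99: continuation. acc=(acc<<6)|0x19=0xD9
Byte[13]=AE: continuation. acc=(acc<<6)|0x2E=0x366E
Completed: cp=U+366E (starts at byte 11)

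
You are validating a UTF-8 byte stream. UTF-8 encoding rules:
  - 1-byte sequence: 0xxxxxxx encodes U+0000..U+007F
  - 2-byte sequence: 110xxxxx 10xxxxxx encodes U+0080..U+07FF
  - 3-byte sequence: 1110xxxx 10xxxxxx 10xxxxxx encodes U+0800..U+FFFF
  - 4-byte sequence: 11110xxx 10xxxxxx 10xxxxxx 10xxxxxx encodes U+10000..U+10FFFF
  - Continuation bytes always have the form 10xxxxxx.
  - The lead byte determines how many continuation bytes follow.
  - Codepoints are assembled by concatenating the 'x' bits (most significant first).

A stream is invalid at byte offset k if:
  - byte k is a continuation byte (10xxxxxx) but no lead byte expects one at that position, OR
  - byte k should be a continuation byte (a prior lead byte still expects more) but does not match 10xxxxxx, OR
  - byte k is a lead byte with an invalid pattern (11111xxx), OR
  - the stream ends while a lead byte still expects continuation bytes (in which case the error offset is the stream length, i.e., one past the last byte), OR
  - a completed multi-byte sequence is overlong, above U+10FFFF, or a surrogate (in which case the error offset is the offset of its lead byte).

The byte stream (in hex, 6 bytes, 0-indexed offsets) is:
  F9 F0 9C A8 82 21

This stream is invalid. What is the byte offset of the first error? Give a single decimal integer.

Answer: 0

Derivation:
Byte[0]=F9: INVALID lead byte (not 0xxx/110x/1110/11110)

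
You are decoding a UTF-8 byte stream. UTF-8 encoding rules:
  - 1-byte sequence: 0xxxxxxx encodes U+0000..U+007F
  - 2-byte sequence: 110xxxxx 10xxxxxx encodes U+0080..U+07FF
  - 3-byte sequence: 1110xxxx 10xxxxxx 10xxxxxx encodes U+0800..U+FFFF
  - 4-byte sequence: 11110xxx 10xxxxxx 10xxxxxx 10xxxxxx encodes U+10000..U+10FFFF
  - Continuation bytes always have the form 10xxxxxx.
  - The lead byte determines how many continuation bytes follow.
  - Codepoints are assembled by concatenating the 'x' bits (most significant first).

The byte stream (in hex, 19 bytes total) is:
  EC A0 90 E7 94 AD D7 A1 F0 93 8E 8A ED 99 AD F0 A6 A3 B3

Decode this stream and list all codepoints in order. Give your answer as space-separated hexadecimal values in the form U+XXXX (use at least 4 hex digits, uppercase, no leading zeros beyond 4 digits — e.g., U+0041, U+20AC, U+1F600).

Answer: U+C810 U+752D U+05E1 U+1338A U+D66D U+268F3

Derivation:
Byte[0]=EC: 3-byte lead, need 2 cont bytes. acc=0xC
Byte[1]=A0: continuation. acc=(acc<<6)|0x20=0x320
Byte[2]=90: continuation. acc=(acc<<6)|0x10=0xC810
Completed: cp=U+C810 (starts at byte 0)
Byte[3]=E7: 3-byte lead, need 2 cont bytes. acc=0x7
Byte[4]=94: continuation. acc=(acc<<6)|0x14=0x1D4
Byte[5]=AD: continuation. acc=(acc<<6)|0x2D=0x752D
Completed: cp=U+752D (starts at byte 3)
Byte[6]=D7: 2-byte lead, need 1 cont bytes. acc=0x17
Byte[7]=A1: continuation. acc=(acc<<6)|0x21=0x5E1
Completed: cp=U+05E1 (starts at byte 6)
Byte[8]=F0: 4-byte lead, need 3 cont bytes. acc=0x0
Byte[9]=93: continuation. acc=(acc<<6)|0x13=0x13
Byte[10]=8E: continuation. acc=(acc<<6)|0x0E=0x4CE
Byte[11]=8A: continuation. acc=(acc<<6)|0x0A=0x1338A
Completed: cp=U+1338A (starts at byte 8)
Byte[12]=ED: 3-byte lead, need 2 cont bytes. acc=0xD
Byte[13]=99: continuation. acc=(acc<<6)|0x19=0x359
Byte[14]=AD: continuation. acc=(acc<<6)|0x2D=0xD66D
Completed: cp=U+D66D (starts at byte 12)
Byte[15]=F0: 4-byte lead, need 3 cont bytes. acc=0x0
Byte[16]=A6: continuation. acc=(acc<<6)|0x26=0x26
Byte[17]=A3: continuation. acc=(acc<<6)|0x23=0x9A3
Byte[18]=B3: continuation. acc=(acc<<6)|0x33=0x268F3
Completed: cp=U+268F3 (starts at byte 15)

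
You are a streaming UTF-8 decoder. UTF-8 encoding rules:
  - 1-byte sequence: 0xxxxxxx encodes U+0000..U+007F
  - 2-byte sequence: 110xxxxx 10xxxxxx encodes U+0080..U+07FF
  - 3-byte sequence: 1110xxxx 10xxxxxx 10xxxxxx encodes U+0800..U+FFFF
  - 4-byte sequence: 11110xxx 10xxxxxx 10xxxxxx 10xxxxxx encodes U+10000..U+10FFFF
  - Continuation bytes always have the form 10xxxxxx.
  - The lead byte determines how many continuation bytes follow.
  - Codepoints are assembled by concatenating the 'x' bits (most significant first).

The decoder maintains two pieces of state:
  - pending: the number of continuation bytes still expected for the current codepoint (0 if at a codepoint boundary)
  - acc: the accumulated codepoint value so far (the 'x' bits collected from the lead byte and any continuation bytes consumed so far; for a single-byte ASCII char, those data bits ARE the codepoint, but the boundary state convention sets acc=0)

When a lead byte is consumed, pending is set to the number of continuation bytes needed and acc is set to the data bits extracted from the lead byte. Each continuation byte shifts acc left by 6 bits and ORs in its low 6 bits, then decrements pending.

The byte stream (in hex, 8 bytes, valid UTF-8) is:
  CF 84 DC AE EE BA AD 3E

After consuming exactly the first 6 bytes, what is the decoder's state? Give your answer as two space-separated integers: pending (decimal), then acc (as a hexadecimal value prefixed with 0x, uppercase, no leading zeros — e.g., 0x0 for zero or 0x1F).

Byte[0]=CF: 2-byte lead. pending=1, acc=0xF
Byte[1]=84: continuation. acc=(acc<<6)|0x04=0x3C4, pending=0
Byte[2]=DC: 2-byte lead. pending=1, acc=0x1C
Byte[3]=AE: continuation. acc=(acc<<6)|0x2E=0x72E, pending=0
Byte[4]=EE: 3-byte lead. pending=2, acc=0xE
Byte[5]=BA: continuation. acc=(acc<<6)|0x3A=0x3BA, pending=1

Answer: 1 0x3BA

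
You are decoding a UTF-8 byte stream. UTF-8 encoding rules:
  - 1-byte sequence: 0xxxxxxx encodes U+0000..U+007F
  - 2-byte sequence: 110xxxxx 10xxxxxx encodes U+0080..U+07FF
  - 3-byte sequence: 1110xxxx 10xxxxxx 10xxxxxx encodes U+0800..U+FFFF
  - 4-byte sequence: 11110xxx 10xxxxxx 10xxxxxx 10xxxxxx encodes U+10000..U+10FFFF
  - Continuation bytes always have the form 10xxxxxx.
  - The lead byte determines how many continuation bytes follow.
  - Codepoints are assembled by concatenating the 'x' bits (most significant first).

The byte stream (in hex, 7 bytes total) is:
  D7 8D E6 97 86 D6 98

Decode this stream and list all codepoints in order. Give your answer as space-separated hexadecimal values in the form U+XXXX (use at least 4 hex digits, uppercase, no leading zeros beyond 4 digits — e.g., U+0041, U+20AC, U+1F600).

Byte[0]=D7: 2-byte lead, need 1 cont bytes. acc=0x17
Byte[1]=8D: continuation. acc=(acc<<6)|0x0D=0x5CD
Completed: cp=U+05CD (starts at byte 0)
Byte[2]=E6: 3-byte lead, need 2 cont bytes. acc=0x6
Byte[3]=97: continuation. acc=(acc<<6)|0x17=0x197
Byte[4]=86: continuation. acc=(acc<<6)|0x06=0x65C6
Completed: cp=U+65C6 (starts at byte 2)
Byte[5]=D6: 2-byte lead, need 1 cont bytes. acc=0x16
Byte[6]=98: continuation. acc=(acc<<6)|0x18=0x598
Completed: cp=U+0598 (starts at byte 5)

Answer: U+05CD U+65C6 U+0598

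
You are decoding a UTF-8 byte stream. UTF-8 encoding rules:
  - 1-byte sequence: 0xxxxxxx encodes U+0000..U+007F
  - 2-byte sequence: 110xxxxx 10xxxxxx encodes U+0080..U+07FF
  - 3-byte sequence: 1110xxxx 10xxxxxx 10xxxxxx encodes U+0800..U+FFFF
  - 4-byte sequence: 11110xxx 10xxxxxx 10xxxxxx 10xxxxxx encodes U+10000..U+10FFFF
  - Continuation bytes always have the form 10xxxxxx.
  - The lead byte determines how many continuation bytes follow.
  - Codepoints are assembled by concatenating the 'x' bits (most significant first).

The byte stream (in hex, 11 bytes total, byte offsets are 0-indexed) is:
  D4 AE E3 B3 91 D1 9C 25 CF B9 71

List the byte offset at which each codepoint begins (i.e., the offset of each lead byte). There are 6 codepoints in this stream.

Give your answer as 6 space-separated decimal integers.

Byte[0]=D4: 2-byte lead, need 1 cont bytes. acc=0x14
Byte[1]=AE: continuation. acc=(acc<<6)|0x2E=0x52E
Completed: cp=U+052E (starts at byte 0)
Byte[2]=E3: 3-byte lead, need 2 cont bytes. acc=0x3
Byte[3]=B3: continuation. acc=(acc<<6)|0x33=0xF3
Byte[4]=91: continuation. acc=(acc<<6)|0x11=0x3CD1
Completed: cp=U+3CD1 (starts at byte 2)
Byte[5]=D1: 2-byte lead, need 1 cont bytes. acc=0x11
Byte[6]=9C: continuation. acc=(acc<<6)|0x1C=0x45C
Completed: cp=U+045C (starts at byte 5)
Byte[7]=25: 1-byte ASCII. cp=U+0025
Byte[8]=CF: 2-byte lead, need 1 cont bytes. acc=0xF
Byte[9]=B9: continuation. acc=(acc<<6)|0x39=0x3F9
Completed: cp=U+03F9 (starts at byte 8)
Byte[10]=71: 1-byte ASCII. cp=U+0071

Answer: 0 2 5 7 8 10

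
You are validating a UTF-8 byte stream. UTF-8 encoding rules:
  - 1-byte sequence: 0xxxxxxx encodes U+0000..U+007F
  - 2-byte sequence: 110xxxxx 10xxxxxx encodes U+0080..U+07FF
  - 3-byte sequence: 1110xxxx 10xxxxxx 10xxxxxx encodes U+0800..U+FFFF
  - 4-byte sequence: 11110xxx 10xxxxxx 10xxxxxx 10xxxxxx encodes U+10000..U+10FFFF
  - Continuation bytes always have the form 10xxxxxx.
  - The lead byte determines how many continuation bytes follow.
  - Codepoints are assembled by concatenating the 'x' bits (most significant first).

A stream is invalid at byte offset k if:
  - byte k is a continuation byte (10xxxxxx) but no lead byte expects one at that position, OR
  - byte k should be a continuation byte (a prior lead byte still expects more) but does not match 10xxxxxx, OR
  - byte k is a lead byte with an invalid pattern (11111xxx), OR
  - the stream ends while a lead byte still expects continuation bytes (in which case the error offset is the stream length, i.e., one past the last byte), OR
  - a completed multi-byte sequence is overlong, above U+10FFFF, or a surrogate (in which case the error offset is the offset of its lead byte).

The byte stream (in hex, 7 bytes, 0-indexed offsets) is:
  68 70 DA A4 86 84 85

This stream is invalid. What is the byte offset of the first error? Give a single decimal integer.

Answer: 4

Derivation:
Byte[0]=68: 1-byte ASCII. cp=U+0068
Byte[1]=70: 1-byte ASCII. cp=U+0070
Byte[2]=DA: 2-byte lead, need 1 cont bytes. acc=0x1A
Byte[3]=A4: continuation. acc=(acc<<6)|0x24=0x6A4
Completed: cp=U+06A4 (starts at byte 2)
Byte[4]=86: INVALID lead byte (not 0xxx/110x/1110/11110)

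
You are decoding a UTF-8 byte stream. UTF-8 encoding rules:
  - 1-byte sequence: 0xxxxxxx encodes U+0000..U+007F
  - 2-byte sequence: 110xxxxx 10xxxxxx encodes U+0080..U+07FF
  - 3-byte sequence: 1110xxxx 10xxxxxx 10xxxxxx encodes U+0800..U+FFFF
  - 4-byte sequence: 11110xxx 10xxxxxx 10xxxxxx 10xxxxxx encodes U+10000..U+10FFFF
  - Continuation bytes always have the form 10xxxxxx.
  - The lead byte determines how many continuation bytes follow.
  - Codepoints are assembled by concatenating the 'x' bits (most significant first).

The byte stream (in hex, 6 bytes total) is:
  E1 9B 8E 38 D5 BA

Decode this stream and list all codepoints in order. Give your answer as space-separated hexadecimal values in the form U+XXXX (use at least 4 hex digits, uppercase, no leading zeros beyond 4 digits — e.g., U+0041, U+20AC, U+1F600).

Byte[0]=E1: 3-byte lead, need 2 cont bytes. acc=0x1
Byte[1]=9B: continuation. acc=(acc<<6)|0x1B=0x5B
Byte[2]=8E: continuation. acc=(acc<<6)|0x0E=0x16CE
Completed: cp=U+16CE (starts at byte 0)
Byte[3]=38: 1-byte ASCII. cp=U+0038
Byte[4]=D5: 2-byte lead, need 1 cont bytes. acc=0x15
Byte[5]=BA: continuation. acc=(acc<<6)|0x3A=0x57A
Completed: cp=U+057A (starts at byte 4)

Answer: U+16CE U+0038 U+057A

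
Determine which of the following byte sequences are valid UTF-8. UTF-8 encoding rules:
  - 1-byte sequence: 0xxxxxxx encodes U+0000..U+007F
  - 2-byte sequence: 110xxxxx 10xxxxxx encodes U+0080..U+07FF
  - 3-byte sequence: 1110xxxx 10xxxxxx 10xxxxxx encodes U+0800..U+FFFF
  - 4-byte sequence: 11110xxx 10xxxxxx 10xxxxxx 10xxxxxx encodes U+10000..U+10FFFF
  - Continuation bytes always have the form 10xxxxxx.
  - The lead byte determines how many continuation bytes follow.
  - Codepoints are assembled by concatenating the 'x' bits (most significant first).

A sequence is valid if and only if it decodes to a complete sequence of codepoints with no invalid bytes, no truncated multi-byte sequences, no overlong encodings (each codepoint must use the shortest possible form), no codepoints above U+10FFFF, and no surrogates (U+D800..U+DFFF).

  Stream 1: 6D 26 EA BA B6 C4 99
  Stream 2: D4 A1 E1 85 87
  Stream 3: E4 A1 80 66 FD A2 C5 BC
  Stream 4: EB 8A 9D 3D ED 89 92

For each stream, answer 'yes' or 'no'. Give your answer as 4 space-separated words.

Stream 1: decodes cleanly. VALID
Stream 2: decodes cleanly. VALID
Stream 3: error at byte offset 4. INVALID
Stream 4: decodes cleanly. VALID

Answer: yes yes no yes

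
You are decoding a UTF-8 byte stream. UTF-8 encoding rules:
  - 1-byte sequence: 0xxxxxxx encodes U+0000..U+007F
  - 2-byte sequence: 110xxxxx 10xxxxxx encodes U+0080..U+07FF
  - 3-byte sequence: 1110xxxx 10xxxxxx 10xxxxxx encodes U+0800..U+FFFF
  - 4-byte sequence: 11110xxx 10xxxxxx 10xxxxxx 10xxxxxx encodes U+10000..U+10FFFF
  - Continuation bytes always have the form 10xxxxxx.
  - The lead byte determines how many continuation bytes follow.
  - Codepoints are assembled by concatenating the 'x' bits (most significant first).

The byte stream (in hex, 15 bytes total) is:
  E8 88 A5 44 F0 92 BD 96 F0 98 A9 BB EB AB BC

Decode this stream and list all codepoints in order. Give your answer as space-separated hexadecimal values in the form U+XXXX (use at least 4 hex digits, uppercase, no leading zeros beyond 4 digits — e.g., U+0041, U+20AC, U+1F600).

Byte[0]=E8: 3-byte lead, need 2 cont bytes. acc=0x8
Byte[1]=88: continuation. acc=(acc<<6)|0x08=0x208
Byte[2]=A5: continuation. acc=(acc<<6)|0x25=0x8225
Completed: cp=U+8225 (starts at byte 0)
Byte[3]=44: 1-byte ASCII. cp=U+0044
Byte[4]=F0: 4-byte lead, need 3 cont bytes. acc=0x0
Byte[5]=92: continuation. acc=(acc<<6)|0x12=0x12
Byte[6]=BD: continuation. acc=(acc<<6)|0x3D=0x4BD
Byte[7]=96: continuation. acc=(acc<<6)|0x16=0x12F56
Completed: cp=U+12F56 (starts at byte 4)
Byte[8]=F0: 4-byte lead, need 3 cont bytes. acc=0x0
Byte[9]=98: continuation. acc=(acc<<6)|0x18=0x18
Byte[10]=A9: continuation. acc=(acc<<6)|0x29=0x629
Byte[11]=BB: continuation. acc=(acc<<6)|0x3B=0x18A7B
Completed: cp=U+18A7B (starts at byte 8)
Byte[12]=EB: 3-byte lead, need 2 cont bytes. acc=0xB
Byte[13]=AB: continuation. acc=(acc<<6)|0x2B=0x2EB
Byte[14]=BC: continuation. acc=(acc<<6)|0x3C=0xBAFC
Completed: cp=U+BAFC (starts at byte 12)

Answer: U+8225 U+0044 U+12F56 U+18A7B U+BAFC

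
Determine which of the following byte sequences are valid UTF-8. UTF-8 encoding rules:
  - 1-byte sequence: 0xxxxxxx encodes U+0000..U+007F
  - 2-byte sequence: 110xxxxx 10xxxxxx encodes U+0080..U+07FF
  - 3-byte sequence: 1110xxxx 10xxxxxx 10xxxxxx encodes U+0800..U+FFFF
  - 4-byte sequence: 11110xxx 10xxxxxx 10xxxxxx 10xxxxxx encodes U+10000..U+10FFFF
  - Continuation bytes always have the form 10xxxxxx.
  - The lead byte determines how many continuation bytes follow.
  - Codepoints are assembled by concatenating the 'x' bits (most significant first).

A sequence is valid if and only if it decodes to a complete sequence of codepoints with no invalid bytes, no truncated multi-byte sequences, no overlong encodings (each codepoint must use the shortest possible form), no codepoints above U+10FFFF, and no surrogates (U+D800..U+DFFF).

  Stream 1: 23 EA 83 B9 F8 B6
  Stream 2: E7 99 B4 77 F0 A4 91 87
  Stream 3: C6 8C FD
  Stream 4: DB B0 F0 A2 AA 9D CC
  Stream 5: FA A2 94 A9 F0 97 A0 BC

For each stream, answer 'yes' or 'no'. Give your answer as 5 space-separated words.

Stream 1: error at byte offset 4. INVALID
Stream 2: decodes cleanly. VALID
Stream 3: error at byte offset 2. INVALID
Stream 4: error at byte offset 7. INVALID
Stream 5: error at byte offset 0. INVALID

Answer: no yes no no no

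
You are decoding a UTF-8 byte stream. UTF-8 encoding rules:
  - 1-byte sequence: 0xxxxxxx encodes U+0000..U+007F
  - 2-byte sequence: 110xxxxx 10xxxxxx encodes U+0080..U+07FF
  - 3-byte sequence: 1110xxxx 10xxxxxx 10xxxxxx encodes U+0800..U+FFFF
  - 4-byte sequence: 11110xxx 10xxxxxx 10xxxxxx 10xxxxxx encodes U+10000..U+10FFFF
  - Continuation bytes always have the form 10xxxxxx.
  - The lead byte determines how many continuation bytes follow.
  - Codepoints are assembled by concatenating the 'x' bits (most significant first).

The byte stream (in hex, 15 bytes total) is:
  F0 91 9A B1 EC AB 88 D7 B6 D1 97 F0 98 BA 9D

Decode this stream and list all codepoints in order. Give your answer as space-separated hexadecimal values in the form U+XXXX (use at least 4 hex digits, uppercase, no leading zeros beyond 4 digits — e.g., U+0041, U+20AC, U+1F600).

Byte[0]=F0: 4-byte lead, need 3 cont bytes. acc=0x0
Byte[1]=91: continuation. acc=(acc<<6)|0x11=0x11
Byte[2]=9A: continuation. acc=(acc<<6)|0x1A=0x45A
Byte[3]=B1: continuation. acc=(acc<<6)|0x31=0x116B1
Completed: cp=U+116B1 (starts at byte 0)
Byte[4]=EC: 3-byte lead, need 2 cont bytes. acc=0xC
Byte[5]=AB: continuation. acc=(acc<<6)|0x2B=0x32B
Byte[6]=88: continuation. acc=(acc<<6)|0x08=0xCAC8
Completed: cp=U+CAC8 (starts at byte 4)
Byte[7]=D7: 2-byte lead, need 1 cont bytes. acc=0x17
Byte[8]=B6: continuation. acc=(acc<<6)|0x36=0x5F6
Completed: cp=U+05F6 (starts at byte 7)
Byte[9]=D1: 2-byte lead, need 1 cont bytes. acc=0x11
Byte[10]=97: continuation. acc=(acc<<6)|0x17=0x457
Completed: cp=U+0457 (starts at byte 9)
Byte[11]=F0: 4-byte lead, need 3 cont bytes. acc=0x0
Byte[12]=98: continuation. acc=(acc<<6)|0x18=0x18
Byte[13]=BA: continuation. acc=(acc<<6)|0x3A=0x63A
Byte[14]=9D: continuation. acc=(acc<<6)|0x1D=0x18E9D
Completed: cp=U+18E9D (starts at byte 11)

Answer: U+116B1 U+CAC8 U+05F6 U+0457 U+18E9D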